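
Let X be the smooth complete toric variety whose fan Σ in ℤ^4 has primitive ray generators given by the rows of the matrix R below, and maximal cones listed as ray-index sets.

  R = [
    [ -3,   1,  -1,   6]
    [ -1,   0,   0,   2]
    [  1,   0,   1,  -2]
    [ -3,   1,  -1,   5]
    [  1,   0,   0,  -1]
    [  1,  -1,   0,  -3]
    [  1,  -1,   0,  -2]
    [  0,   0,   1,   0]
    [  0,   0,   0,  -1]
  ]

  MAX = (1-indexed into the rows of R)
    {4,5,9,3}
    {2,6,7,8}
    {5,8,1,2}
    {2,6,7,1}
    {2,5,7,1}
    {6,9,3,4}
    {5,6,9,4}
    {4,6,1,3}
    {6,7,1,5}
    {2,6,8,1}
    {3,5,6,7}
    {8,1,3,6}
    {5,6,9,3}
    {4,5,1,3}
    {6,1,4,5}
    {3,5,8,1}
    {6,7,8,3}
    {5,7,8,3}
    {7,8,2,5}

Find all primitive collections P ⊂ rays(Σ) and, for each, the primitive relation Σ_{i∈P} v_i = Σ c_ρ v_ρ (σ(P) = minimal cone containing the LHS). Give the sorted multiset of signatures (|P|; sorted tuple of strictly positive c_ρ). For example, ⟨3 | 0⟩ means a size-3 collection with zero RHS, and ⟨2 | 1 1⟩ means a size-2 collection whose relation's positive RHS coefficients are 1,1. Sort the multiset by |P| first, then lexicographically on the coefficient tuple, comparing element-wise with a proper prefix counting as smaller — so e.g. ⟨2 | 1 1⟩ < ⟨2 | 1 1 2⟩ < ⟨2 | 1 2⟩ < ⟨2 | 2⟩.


|primitive collections| = 14. Relations:

  {1,9}:  v_{1} + v_{9} = v_{4} ; sig = ⟨2 | 1⟩
  {2,3}:  v_{2} + v_{3} = v_{8} ; sig = ⟨2 | 1⟩
  {7,9}:  v_{7} + v_{9} = v_{6} ; sig = ⟨2 | 1⟩
  {4,7}:  v_{4} + v_{7} = v_{1} + v_{6} ; sig = ⟨2 | 1 1⟩
  {2,9}:  v_{2} + v_{9} = v_{1} + v_{3} + v_{6} ; sig = ⟨2 | 1 1 1⟩
  {2,4}:  v_{2} + v_{4} = 2·v_{1} + v_{3} + v_{6} ; sig = ⟨2 | 1 1 2⟩
  {8,9}:  v_{8} + v_{9} = v_{1} + 2·v_{3} + v_{6} ; sig = ⟨2 | 1 1 2⟩
  {4,8}:  v_{4} + v_{8} = 2·v_{1} + 2·v_{3} + v_{6} ; sig = ⟨2 | 1 2 2⟩
  {1,3,7}:  v_{1} + v_{3} + v_{7} = v_{2} ; sig = ⟨3 | 1⟩
  {2,5,6}:  v_{2} + v_{5} + v_{6} = v_{7} ; sig = ⟨3 | 1⟩
  {5,6,8}:  v_{5} + v_{6} + v_{8} = v_{3} + v_{7} ; sig = ⟨3 | 1 1⟩
  {1,7,8}:  v_{1} + v_{7} + v_{8} = 2·v_{2} ; sig = ⟨3 | 2⟩
  {1,3,5,6}:  v_{1} + v_{3} + v_{5} + v_{6} = 0 ; sig = ⟨4 | 0⟩
  {3,4,5,6}:  v_{3} + v_{4} + v_{5} + v_{6} = v_{9} ; sig = ⟨4 | 1⟩

so the primitive-relation signature multiset is
[⟨2 | 1⟩, ⟨2 | 1⟩, ⟨2 | 1⟩, ⟨2 | 1 1⟩, ⟨2 | 1 1 1⟩, ⟨2 | 1 1 2⟩, ⟨2 | 1 1 2⟩, ⟨2 | 1 2 2⟩, ⟨3 | 1⟩, ⟨3 | 1⟩, ⟨3 | 1 1⟩, ⟨3 | 2⟩, ⟨4 | 0⟩, ⟨4 | 1⟩]


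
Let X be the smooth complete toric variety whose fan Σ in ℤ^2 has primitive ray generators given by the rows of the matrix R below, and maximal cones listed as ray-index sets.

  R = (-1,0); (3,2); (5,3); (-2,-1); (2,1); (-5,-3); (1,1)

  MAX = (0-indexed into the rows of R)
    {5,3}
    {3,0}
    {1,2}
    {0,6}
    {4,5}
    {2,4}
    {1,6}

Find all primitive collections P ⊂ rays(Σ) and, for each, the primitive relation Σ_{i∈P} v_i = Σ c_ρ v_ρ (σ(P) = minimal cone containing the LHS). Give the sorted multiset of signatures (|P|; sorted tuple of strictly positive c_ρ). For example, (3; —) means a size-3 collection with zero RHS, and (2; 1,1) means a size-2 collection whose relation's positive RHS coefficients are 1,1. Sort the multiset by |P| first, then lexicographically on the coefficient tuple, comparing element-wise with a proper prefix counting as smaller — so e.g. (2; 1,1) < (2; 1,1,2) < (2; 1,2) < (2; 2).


Primitive collections (14):

  P = {2,5}:  v_{2} + v_{5} = 0  so sig = (2; —)
  P = {3,4}:  v_{3} + v_{4} = 0  so sig = (2; —)
  P = {0,4}:  v_{0} + v_{4} = v_{6}  so sig = (2; 1)
  P = {1,3}:  v_{1} + v_{3} = v_{6}  so sig = (2; 1)
  P = {1,4}:  v_{1} + v_{4} = v_{2}  so sig = (2; 1)
  P = {1,5}:  v_{1} + v_{5} = v_{3}  so sig = (2; 1)
  P = {2,3}:  v_{2} + v_{3} = v_{1}  so sig = (2; 1)
  P = {3,6}:  v_{3} + v_{6} = v_{0}  so sig = (2; 1)
  P = {4,6}:  v_{4} + v_{6} = v_{1}  so sig = (2; 1)
  P = {0,2}:  v_{0} + v_{2} = v_{1} + v_{6}  so sig = (2; 1,1)
  P = {0,1}:  v_{0} + v_{1} = 2·v_{6}  so sig = (2; 2)
  P = {2,6}:  v_{2} + v_{6} = 2·v_{1}  so sig = (2; 2)
  P = {5,6}:  v_{5} + v_{6} = 2·v_{3}  so sig = (2; 2)
  P = {0,5}:  v_{0} + v_{5} = 3·v_{3}  so sig = (2; 3)

Hence PRS(X_Σ) =
{ (2; —) ×2,  (2; 1) ×7,  (2; 1,1),  (2; 2) ×3,  (2; 3) }


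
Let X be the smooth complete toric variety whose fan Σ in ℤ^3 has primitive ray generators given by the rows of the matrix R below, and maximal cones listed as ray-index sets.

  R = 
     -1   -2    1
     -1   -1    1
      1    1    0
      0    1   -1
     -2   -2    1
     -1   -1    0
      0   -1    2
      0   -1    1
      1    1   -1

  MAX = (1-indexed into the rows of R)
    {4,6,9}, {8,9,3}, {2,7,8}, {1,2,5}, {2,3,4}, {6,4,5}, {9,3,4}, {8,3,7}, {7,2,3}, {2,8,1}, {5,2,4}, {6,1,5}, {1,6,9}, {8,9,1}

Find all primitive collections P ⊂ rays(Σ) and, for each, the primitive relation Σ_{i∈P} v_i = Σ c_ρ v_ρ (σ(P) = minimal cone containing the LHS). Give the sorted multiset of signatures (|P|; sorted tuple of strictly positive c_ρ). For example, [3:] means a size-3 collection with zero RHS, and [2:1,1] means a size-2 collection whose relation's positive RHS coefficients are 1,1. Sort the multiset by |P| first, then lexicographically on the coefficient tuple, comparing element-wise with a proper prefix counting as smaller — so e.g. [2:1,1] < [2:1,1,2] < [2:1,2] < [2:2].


16 collections generate NE(X_Σ); each relation:

  • {2,9}:  v_{2} + v_{9} = 0  →  sig = [2:]
  • {3,6}:  v_{3} + v_{6} = 0  →  sig = [2:]
  • {4,8}:  v_{4} + v_{8} = 0  →  sig = [2:]
  • {1,3}:  v_{1} + v_{3} = v_{8}  →  sig = [2:1]
  • {1,4}:  v_{1} + v_{4} = v_{6}  →  sig = [2:1]
  • {2,6}:  v_{2} + v_{6} = v_{5}  →  sig = [2:1]
  • {3,5}:  v_{3} + v_{5} = v_{2}  →  sig = [2:1]
  • {5,9}:  v_{5} + v_{9} = v_{6}  →  sig = [2:1]
  • {6,8}:  v_{6} + v_{8} = v_{1}  →  sig = [2:1]
  • {4,7}:  v_{4} + v_{7} = v_{2} + v_{3}  →  sig = [2:1,1]
  • {5,8}:  v_{5} + v_{8} = v_{1} + v_{2}  →  sig = [2:1,1]
  • {6,7}:  v_{6} + v_{7} = v_{2} + v_{8}  →  sig = [2:1,1]
  • {7,9}:  v_{7} + v_{9} = v_{3} + v_{8}  →  sig = [2:1,1]
  • {1,7}:  v_{1} + v_{7} = v_{2} + 2·v_{8}  →  sig = [2:1,2]
  • {5,7}:  v_{5} + v_{7} = 2·v_{2} + v_{8}  →  sig = [2:1,2]
  • {2,3,8}:  v_{2} + v_{3} + v_{8} = v_{7}  →  sig = [3:1]

Hence PRS(X_Σ) =
    [2:]
    [2:]
    [2:]
    [2:1]
    [2:1]
    [2:1]
    [2:1]
    [2:1]
    [2:1]
    [2:1,1]
    [2:1,1]
    [2:1,1]
    [2:1,1]
    [2:1,2]
    [2:1,2]
    [3:1]


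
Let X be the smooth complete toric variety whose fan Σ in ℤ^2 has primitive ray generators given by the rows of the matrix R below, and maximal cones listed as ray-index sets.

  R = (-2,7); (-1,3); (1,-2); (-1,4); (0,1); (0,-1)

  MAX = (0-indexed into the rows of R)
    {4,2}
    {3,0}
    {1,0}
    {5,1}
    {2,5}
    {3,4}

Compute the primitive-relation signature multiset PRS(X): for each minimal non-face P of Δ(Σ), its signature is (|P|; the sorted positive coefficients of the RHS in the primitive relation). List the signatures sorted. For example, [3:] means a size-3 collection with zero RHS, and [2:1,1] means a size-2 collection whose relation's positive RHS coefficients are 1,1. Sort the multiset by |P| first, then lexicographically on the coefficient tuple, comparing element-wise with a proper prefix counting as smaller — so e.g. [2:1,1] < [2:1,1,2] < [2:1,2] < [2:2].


Δ(Σ) — 6 vertices, 9 min non-faces:

  P = {4,5}:  v_{4} + v_{5} = 0 — sig = [2:]
  P = {1,2}:  v_{1} + v_{2} = v_{4} — sig = [2:1]
  P = {1,3}:  v_{1} + v_{3} = v_{0} — sig = [2:1]
  P = {1,4}:  v_{1} + v_{4} = v_{3} — sig = [2:1]
  P = {3,5}:  v_{3} + v_{5} = v_{1} — sig = [2:1]
  P = {0,2}:  v_{0} + v_{2} = v_{3} + v_{4} — sig = [2:1,1]
  P = {0,4}:  v_{0} + v_{4} = 2·v_{3} — sig = [2:2]
  P = {0,5}:  v_{0} + v_{5} = 2·v_{1} — sig = [2:2]
  P = {2,3}:  v_{2} + v_{3} = 2·v_{4} — sig = [2:2]

Sorted signature multiset PRS(X):
    [2:]
    [2:1]
    [2:1]
    [2:1]
    [2:1]
    [2:1,1]
    [2:2]
    [2:2]
    [2:2]


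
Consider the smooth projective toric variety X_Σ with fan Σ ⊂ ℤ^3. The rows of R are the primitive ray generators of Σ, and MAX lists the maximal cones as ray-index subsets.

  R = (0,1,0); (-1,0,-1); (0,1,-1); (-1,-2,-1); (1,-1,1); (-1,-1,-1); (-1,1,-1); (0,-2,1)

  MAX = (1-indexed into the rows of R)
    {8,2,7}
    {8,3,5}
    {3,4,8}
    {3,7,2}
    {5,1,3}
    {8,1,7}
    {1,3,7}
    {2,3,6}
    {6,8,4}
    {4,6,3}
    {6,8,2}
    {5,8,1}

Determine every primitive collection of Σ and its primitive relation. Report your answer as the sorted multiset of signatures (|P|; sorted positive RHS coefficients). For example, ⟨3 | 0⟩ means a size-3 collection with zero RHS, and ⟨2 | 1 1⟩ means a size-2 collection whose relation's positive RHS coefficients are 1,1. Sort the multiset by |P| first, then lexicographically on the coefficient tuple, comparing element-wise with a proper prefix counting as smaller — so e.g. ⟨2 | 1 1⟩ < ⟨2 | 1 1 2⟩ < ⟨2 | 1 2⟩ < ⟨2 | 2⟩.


Minimal non-faces — 14 found among 8 rays, 12 max cones:

  {5,7}:  v_{5} + v_{7} = 0 — sig = ⟨2 | 0⟩
  {1,2}:  v_{1} + v_{2} = v_{7} — sig = ⟨2 | 1⟩
  {1,4}:  v_{1} + v_{4} = v_{6} — sig = ⟨2 | 1⟩
  {1,6}:  v_{1} + v_{6} = v_{2} — sig = ⟨2 | 1⟩
  {2,5}:  v_{2} + v_{5} = v_{3} + v_{8} — sig = ⟨2 | 1 1⟩
  {4,7}:  v_{4} + v_{7} = v_{2} + v_{6} — sig = ⟨2 | 1 1⟩
  {2,4}:  v_{2} + v_{4} = 2·v_{6} — sig = ⟨2 | 2⟩
  {6,7}:  v_{6} + v_{7} = 2·v_{2} — sig = ⟨2 | 2⟩
  {5,6}:  v_{5} + v_{6} = 2·v_{3} + 2·v_{8} — sig = ⟨2 | 2 2⟩
  {4,5}:  v_{4} + v_{5} = 3·v_{3} + 3·v_{8} — sig = ⟨2 | 3 3⟩
  {1,3,8}:  v_{1} + v_{3} + v_{8} = 0 — sig = ⟨3 | 0⟩
  {2,3,8}:  v_{2} + v_{3} + v_{8} = v_{6} — sig = ⟨3 | 1⟩
  {3,6,8}:  v_{3} + v_{6} + v_{8} = v_{4} — sig = ⟨3 | 1⟩
  {3,7,8}:  v_{3} + v_{7} + v_{8} = v_{2} — sig = ⟨3 | 1⟩

so the primitive-relation signature multiset is
    ⟨2 | 0⟩
    ⟨2 | 1⟩
    ⟨2 | 1⟩
    ⟨2 | 1⟩
    ⟨2 | 1 1⟩
    ⟨2 | 1 1⟩
    ⟨2 | 2⟩
    ⟨2 | 2⟩
    ⟨2 | 2 2⟩
    ⟨2 | 3 3⟩
    ⟨3 | 0⟩
    ⟨3 | 1⟩
    ⟨3 | 1⟩
    ⟨3 | 1⟩


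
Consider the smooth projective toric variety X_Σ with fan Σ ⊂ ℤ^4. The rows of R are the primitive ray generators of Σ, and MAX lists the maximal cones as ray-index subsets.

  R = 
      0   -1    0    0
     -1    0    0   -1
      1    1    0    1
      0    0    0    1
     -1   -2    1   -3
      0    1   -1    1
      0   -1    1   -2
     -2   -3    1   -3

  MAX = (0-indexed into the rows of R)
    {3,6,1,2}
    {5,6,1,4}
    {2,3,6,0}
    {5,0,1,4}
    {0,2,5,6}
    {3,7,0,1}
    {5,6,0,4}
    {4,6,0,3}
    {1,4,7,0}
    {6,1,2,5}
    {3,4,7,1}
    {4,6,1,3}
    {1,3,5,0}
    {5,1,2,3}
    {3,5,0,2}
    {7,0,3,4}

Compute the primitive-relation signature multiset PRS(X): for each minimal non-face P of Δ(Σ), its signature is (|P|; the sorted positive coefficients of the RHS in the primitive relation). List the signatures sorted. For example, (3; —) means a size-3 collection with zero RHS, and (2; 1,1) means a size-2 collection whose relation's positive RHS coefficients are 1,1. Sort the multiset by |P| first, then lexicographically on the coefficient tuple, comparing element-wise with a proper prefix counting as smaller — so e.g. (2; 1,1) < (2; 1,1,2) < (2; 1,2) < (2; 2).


The 9 primitive collections of Σ (r=8, n=4):

  {2,4}:  v_{2} + v_{4} = v_{6} ; sig = (2; 1)
  {2,7}:  v_{2} + v_{7} = v_{3} + v_{4} ; sig = (2; 1,1)
  {6,7}:  v_{6} + v_{7} = v_{3} + 2·v_{4} ; sig = (2; 1,2)
  {5,7}:  v_{5} + v_{7} = 2·v_{0} + 2·v_{1} ; sig = (2; 2,2)
  {0,1,2}:  v_{0} + v_{1} + v_{2} = 0 ; sig = (3; —)
  {3,5,6}:  v_{3} + v_{5} + v_{6} = 0 ; sig = (3; —)
  {0,1,6}:  v_{0} + v_{1} + v_{6} = v_{4} ; sig = (3; 1)
  {3,4,5}:  v_{3} + v_{4} + v_{5} = v_{0} + v_{1} ; sig = (3; 1,1)
  {0,1,3,4}:  v_{0} + v_{1} + v_{3} + v_{4} = v_{7} ; sig = (4; 1)

so the primitive-relation signature multiset is
    |P|=2: 4 collections, coeffs (1), (1,1), (1,2), (2,2)
    |P|=3: 4 collections, coeffs (), (), (1), (1,1)
    |P|=4: 1 collection, coeffs (1)


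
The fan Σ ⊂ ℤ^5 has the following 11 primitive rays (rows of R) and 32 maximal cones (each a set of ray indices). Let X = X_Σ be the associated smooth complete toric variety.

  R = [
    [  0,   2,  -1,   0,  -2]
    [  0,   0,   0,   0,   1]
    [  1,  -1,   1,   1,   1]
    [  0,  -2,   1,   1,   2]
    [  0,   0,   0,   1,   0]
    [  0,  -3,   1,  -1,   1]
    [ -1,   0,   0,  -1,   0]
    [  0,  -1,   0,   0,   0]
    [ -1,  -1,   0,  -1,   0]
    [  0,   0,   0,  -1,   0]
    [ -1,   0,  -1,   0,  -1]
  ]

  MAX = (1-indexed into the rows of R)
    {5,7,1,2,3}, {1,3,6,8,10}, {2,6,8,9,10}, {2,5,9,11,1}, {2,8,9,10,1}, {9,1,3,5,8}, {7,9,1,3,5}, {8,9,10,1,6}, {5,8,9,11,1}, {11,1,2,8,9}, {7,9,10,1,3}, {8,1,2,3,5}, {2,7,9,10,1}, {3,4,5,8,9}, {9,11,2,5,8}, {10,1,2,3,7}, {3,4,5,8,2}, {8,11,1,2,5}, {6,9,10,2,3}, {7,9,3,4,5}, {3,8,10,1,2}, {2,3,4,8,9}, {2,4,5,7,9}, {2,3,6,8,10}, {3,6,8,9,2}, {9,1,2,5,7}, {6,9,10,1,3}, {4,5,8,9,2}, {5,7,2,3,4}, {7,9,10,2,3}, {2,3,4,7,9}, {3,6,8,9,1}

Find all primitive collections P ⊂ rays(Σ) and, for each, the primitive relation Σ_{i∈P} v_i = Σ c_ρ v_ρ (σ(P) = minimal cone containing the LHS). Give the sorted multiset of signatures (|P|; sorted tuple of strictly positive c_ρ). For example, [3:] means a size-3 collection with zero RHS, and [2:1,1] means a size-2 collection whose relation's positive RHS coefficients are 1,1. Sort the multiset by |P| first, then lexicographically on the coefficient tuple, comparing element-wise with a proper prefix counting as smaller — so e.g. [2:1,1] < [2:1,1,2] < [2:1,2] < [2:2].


17 collections generate NE(X_Σ); each relation:

  P={5,10}:  v_{5} + v_{10} = 0  →  sig = [2:]
  P={1,4}:  v_{1} + v_{4} = v_{5}  →  sig = [2:1]
  P={7,8}:  v_{7} + v_{8} = v_{9}  →  sig = [2:1]
  P={3,11}:  v_{3} + v_{11} = v_{5} + v_{8}  →  sig = [2:1,1]
  P={4,10}:  v_{4} + v_{10} = v_{2} + v_{3} + v_{9}  →  sig = [2:1,1,1]
  P={5,6}:  v_{5} + v_{6} = v_{3} + v_{8} + v_{9}  →  sig = [2:1,1,1]
  P={10,11}:  v_{10} + v_{11} = v_{1} + v_{2} + v_{8} + v_{9}  →  sig = [2:1,1,1,1]
  P={4,11}:  v_{4} + v_{11} = v_{2} + 2·v_{5} + v_{8} + v_{9}  →  sig = [2:1,1,1,2]
  P={7,11}:  v_{7} + v_{11} = v_{1} + v_{2} + v_{5} + 2·v_{9}  →  sig = [2:1,1,1,2]
  P={6,7}:  v_{6} + v_{7} = v_{3} + 2·v_{9} + v_{10}  →  sig = [2:1,1,2]
  P={4,6}:  v_{4} + v_{6} = v_{2} + 2·v_{3} + v_{8} + 2·v_{9}  →  sig = [2:1,1,2,2]
  P={6,11}:  v_{6} + v_{11} = 2·v_{8} + v_{9}  →  sig = [2:1,2]
  P={1,2,6}:  v_{1} + v_{2} + v_{6} = v_{8} + v_{10}  →  sig = [3:1,1]
  P={1,2,3,9}:  v_{1} + v_{2} + v_{3} + v_{9} = 0  →  sig = [4:]
  P={2,3,5,9}:  v_{2} + v_{3} + v_{5} + v_{9} = v_{4}  →  sig = [4:1]
  P={3,8,9,10}:  v_{3} + v_{8} + v_{9} + v_{10} = v_{6}  →  sig = [4:1]
  P={1,2,5,8,9}:  v_{1} + v_{2} + v_{5} + v_{8} + v_{9} = v_{11}  →  sig = [5:1]

Hence PRS(X_Σ) =
    |P|=2: 12 collections, coeffs (), (1), (1), (1,1), (1,1,1), (1,1,1), (1,1,1,1), (1,1,1,2), (1,1,1,2), (1,1,2), (1,1,2,2), (1,2)
    |P|=3: 1 collection, coeffs (1,1)
    |P|=4: 3 collections, coeffs (), (1), (1)
    |P|=5: 1 collection, coeffs (1)


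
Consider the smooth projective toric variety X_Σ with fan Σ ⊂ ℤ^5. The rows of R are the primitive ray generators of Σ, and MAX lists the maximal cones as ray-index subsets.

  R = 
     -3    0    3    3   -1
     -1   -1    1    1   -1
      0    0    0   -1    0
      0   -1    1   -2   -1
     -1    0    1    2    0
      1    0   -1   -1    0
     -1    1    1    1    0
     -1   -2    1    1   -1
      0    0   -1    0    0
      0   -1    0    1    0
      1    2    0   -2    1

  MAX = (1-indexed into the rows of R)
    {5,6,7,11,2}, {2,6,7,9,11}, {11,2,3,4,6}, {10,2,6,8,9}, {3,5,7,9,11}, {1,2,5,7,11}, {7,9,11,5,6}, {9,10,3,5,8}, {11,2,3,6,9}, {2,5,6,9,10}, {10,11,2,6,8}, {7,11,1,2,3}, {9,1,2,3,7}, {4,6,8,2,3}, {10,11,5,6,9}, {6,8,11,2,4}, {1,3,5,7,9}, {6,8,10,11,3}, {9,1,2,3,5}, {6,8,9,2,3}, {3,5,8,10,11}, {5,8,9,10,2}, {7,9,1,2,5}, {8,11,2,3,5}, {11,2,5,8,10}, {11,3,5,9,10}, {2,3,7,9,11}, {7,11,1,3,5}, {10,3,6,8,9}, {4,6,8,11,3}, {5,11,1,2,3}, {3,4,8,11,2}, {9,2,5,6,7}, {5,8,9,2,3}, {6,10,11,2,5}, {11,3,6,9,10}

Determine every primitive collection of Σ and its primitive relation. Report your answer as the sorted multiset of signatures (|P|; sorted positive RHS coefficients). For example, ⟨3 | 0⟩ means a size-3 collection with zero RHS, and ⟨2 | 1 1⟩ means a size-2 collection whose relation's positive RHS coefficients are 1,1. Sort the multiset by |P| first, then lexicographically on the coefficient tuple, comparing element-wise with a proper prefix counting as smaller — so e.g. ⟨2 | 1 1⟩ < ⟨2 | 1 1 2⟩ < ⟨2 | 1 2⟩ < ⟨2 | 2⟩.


Δ(Σ) — 11 vertices, 20 min non-faces:

  P = {7,10}:  v_{7} + v_{10} = v_{5}  ⇒ sig = ⟨2 | 1⟩
  P = {1,6}:  v_{1} + v_{6} = v_{2} + v_{7}  ⇒ sig = ⟨2 | 1 1⟩
  P = {4,5}:  v_{4} + v_{5} = v_{2} + v_{8} + v_{11}  ⇒ sig = ⟨2 | 1 1 1⟩
  P = {7,8}:  v_{7} + v_{8} = v_{2} + v_{3} + v_{5}  ⇒ sig = ⟨2 | 1 1 1⟩
  P = {1,10}:  v_{1} + v_{10} = v_{2} + v_{3} + 2·v_{5}  ⇒ sig = ⟨2 | 1 1 2⟩
  P = {4,7}:  v_{4} + v_{7} = 2·v_{2} + v_{3} + v_{11}  ⇒ sig = ⟨2 | 1 1 2⟩
  P = {4,9}:  v_{4} + v_{9} = v_{2} + 2·v_{3} + v_{6}  ⇒ sig = ⟨2 | 1 1 2⟩
  P = {4,10}:  v_{4} + v_{10} = v_{6} + 2·v_{8} + v_{11}  ⇒ sig = ⟨2 | 1 1 2⟩
  P = {1,4}:  v_{1} + v_{4} = 3·v_{2} + 2·v_{3} + v_{5} + v_{11}  ⇒ sig = ⟨2 | 1 1 2 3⟩
  P = {1,8}:  v_{1} + v_{8} = 2·v_{2} + 2·v_{3} + 2·v_{5}  ⇒ sig = ⟨2 | 2 2 2⟩
  P = {3,5,6}:  v_{3} + v_{5} + v_{6} = 0  ⇒ sig = ⟨3 | 0⟩
  P = {2,3,10}:  v_{2} + v_{3} + v_{10} = v_{8}  ⇒ sig = ⟨3 | 1⟩
  P = {8,9,11}:  v_{8} + v_{9} + v_{11} = v_{3}  ⇒ sig = ⟨3 | 1⟩
  P = {5,6,8}:  v_{5} + v_{6} + v_{8} = v_{2} + v_{10}  ⇒ sig = ⟨3 | 1 1⟩
  P = {3,6,7}:  v_{3} + v_{6} + v_{7} = v_{2} + v_{9} + v_{11}  ⇒ sig = ⟨3 | 1 1 1⟩
  P = {1,9,11}:  v_{1} + v_{9} + v_{11} = v_{3} + 2·v_{7}  ⇒ sig = ⟨3 | 1 2⟩
  P = {2,9,10,11}:  v_{2} + v_{9} + v_{10} + v_{11} = 0  ⇒ sig = ⟨4 | 0⟩
  P = {2,3,5,7}:  v_{2} + v_{3} + v_{5} + v_{7} = v_{1}  ⇒ sig = ⟨4 | 1⟩
  P = {2,5,9,11}:  v_{2} + v_{5} + v_{9} + v_{11} = v_{7}  ⇒ sig = ⟨4 | 1⟩
  P = {2,3,6,8,11}:  v_{2} + v_{3} + v_{6} + v_{8} + v_{11} = v_{4}  ⇒ sig = ⟨5 | 1⟩

Sorted signature multiset PRS(X):
    ⟨2 | 1⟩
    ⟨2 | 1 1⟩
    ⟨2 | 1 1 1⟩
    ⟨2 | 1 1 1⟩
    ⟨2 | 1 1 2⟩
    ⟨2 | 1 1 2⟩
    ⟨2 | 1 1 2⟩
    ⟨2 | 1 1 2⟩
    ⟨2 | 1 1 2 3⟩
    ⟨2 | 2 2 2⟩
    ⟨3 | 0⟩
    ⟨3 | 1⟩
    ⟨3 | 1⟩
    ⟨3 | 1 1⟩
    ⟨3 | 1 1 1⟩
    ⟨3 | 1 2⟩
    ⟨4 | 0⟩
    ⟨4 | 1⟩
    ⟨4 | 1⟩
    ⟨5 | 1⟩


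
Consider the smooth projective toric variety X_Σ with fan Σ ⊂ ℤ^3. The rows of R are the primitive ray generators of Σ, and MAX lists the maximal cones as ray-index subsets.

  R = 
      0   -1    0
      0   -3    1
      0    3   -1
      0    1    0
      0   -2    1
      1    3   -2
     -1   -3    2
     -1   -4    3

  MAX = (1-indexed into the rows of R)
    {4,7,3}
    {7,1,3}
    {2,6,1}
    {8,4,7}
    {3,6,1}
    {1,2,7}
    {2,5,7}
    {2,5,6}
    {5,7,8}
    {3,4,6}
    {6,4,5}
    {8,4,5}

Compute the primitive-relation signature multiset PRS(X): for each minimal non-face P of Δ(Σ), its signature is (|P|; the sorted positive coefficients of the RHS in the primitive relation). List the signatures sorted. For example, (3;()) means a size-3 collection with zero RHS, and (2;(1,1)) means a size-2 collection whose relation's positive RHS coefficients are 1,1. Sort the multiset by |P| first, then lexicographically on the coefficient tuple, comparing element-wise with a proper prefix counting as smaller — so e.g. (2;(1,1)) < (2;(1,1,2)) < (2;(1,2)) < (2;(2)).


Primitive collections (11):

  • {1,4}:  v_{1} + v_{4} = 0  so sig = (2;())
  • {2,3}:  v_{2} + v_{3} = 0  so sig = (2;())
  • {6,7}:  v_{6} + v_{7} = 0  so sig = (2;())
  • {1,5}:  v_{1} + v_{5} = v_{2}  so sig = (2;(1))
  • {2,4}:  v_{2} + v_{4} = v_{5}  so sig = (2;(1))
  • {3,5}:  v_{3} + v_{5} = v_{4}  so sig = (2;(1))
  • {1,8}:  v_{1} + v_{8} = v_{5} + v_{7}  so sig = (2;(1,1))
  • {6,8}:  v_{6} + v_{8} = v_{4} + v_{5}  so sig = (2;(1,1))
  • {2,8}:  v_{2} + v_{8} = 2·v_{5} + v_{7}  so sig = (2;(1,2))
  • {3,8}:  v_{3} + v_{8} = 2·v_{4} + v_{7}  so sig = (2;(1,2))
  • {4,5,7}:  v_{4} + v_{5} + v_{7} = v_{8}  so sig = (3;(1))

Sorted signature multiset PRS(X):
[(2;()), (2;()), (2;()), (2;(1)), (2;(1)), (2;(1)), (2;(1,1)), (2;(1,1)), (2;(1,2)), (2;(1,2)), (3;(1))]


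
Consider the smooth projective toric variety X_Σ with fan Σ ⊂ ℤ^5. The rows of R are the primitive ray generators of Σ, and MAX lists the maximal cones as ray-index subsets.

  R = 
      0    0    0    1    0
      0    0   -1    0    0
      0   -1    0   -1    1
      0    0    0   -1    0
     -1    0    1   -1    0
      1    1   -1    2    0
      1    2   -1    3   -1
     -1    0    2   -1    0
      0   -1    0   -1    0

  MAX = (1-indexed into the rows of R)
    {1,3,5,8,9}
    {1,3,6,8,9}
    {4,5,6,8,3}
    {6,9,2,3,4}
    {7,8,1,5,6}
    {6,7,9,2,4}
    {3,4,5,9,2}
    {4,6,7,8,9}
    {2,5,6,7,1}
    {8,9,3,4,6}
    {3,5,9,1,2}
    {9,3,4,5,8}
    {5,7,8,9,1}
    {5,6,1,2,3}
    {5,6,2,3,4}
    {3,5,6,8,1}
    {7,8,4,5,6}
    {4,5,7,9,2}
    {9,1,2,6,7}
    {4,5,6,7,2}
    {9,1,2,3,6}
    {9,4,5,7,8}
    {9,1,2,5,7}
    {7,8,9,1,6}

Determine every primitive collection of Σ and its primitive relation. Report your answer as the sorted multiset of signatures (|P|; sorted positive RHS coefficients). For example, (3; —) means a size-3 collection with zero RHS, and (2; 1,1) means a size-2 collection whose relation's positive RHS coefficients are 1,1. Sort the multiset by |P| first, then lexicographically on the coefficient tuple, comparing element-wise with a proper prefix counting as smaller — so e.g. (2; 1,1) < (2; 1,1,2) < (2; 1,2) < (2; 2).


The 4 primitive collections of Σ (r=9, n=5):

  • {1,4}:  v_{1} + v_{4} = 0  ⟹  sig = (2; —)
  • {2,8}:  v_{2} + v_{8} = v_{5}  ⟹  sig = (2; 1)
  • {3,7}:  v_{3} + v_{7} = v_{6}  ⟹  sig = (2; 1)
  • {5,6,9}:  v_{5} + v_{6} + v_{9} = 0  ⟹  sig = (3; —)

Hence PRS(X_Σ) =
    |P|=2: 3 collections, coeffs (), (1), (1)
    |P|=3: 1 collection, coeffs ()


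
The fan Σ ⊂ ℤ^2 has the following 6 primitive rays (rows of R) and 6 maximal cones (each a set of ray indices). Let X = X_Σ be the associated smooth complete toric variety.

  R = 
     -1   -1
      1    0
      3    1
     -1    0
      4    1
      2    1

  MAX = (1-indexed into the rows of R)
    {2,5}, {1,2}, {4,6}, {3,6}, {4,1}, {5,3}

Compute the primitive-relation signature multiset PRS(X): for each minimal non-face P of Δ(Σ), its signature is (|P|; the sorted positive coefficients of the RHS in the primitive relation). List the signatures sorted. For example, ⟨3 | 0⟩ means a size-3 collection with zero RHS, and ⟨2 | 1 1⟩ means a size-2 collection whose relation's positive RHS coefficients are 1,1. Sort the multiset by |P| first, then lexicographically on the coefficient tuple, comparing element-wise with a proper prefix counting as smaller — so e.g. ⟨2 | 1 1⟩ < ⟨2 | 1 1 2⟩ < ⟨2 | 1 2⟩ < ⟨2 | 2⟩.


The 9 primitive collections of Σ (r=6, n=2):

  P = {2,4}:  v_{2} + v_{4} = 0  so sig = ⟨2 | 0⟩
  P = {1,6}:  v_{1} + v_{6} = v_{2}  so sig = ⟨2 | 1⟩
  P = {2,3}:  v_{2} + v_{3} = v_{5}  so sig = ⟨2 | 1⟩
  P = {2,6}:  v_{2} + v_{6} = v_{3}  so sig = ⟨2 | 1⟩
  P = {3,4}:  v_{3} + v_{4} = v_{6}  so sig = ⟨2 | 1⟩
  P = {4,5}:  v_{4} + v_{5} = v_{3}  so sig = ⟨2 | 1⟩
  P = {1,3}:  v_{1} + v_{3} = 2·v_{2}  so sig = ⟨2 | 2⟩
  P = {5,6}:  v_{5} + v_{6} = 2·v_{3}  so sig = ⟨2 | 2⟩
  P = {1,5}:  v_{1} + v_{5} = 3·v_{2}  so sig = ⟨2 | 3⟩

Hence PRS(X_Σ) =
[⟨2 | 0⟩, ⟨2 | 1⟩, ⟨2 | 1⟩, ⟨2 | 1⟩, ⟨2 | 1⟩, ⟨2 | 1⟩, ⟨2 | 2⟩, ⟨2 | 2⟩, ⟨2 | 3⟩]


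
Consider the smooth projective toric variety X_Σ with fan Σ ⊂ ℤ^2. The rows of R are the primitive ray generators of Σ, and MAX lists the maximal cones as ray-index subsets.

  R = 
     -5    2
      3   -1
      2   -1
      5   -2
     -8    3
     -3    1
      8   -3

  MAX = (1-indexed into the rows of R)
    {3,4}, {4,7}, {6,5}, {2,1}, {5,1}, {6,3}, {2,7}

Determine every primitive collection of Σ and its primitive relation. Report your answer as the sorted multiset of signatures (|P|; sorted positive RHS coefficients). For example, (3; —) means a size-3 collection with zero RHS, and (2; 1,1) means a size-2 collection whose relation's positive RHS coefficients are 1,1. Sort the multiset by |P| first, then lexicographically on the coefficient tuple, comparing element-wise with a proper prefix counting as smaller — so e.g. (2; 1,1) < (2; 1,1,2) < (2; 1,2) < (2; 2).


|primitive collections| = 14. Relations:

  P={1,4}:  v_{1} + v_{4} = 0  so sig = (2; —)
  P={2,6}:  v_{2} + v_{6} = 0  so sig = (2; —)
  P={5,7}:  v_{5} + v_{7} = 0  so sig = (2; —)
  P={1,3}:  v_{1} + v_{3} = v_{6}  so sig = (2; 1)
  P={1,6}:  v_{1} + v_{6} = v_{5}  so sig = (2; 1)
  P={1,7}:  v_{1} + v_{7} = v_{2}  so sig = (2; 1)
  P={2,3}:  v_{2} + v_{3} = v_{4}  so sig = (2; 1)
  P={2,4}:  v_{2} + v_{4} = v_{7}  so sig = (2; 1)
  P={2,5}:  v_{2} + v_{5} = v_{1}  so sig = (2; 1)
  P={4,5}:  v_{4} + v_{5} = v_{6}  so sig = (2; 1)
  P={4,6}:  v_{4} + v_{6} = v_{3}  so sig = (2; 1)
  P={6,7}:  v_{6} + v_{7} = v_{4}  so sig = (2; 1)
  P={3,5}:  v_{3} + v_{5} = 2·v_{6}  so sig = (2; 2)
  P={3,7}:  v_{3} + v_{7} = 2·v_{4}  so sig = (2; 2)

Hence PRS(X_Σ) =
    (2; —)
    (2; —)
    (2; —)
    (2; 1)
    (2; 1)
    (2; 1)
    (2; 1)
    (2; 1)
    (2; 1)
    (2; 1)
    (2; 1)
    (2; 1)
    (2; 2)
    (2; 2)


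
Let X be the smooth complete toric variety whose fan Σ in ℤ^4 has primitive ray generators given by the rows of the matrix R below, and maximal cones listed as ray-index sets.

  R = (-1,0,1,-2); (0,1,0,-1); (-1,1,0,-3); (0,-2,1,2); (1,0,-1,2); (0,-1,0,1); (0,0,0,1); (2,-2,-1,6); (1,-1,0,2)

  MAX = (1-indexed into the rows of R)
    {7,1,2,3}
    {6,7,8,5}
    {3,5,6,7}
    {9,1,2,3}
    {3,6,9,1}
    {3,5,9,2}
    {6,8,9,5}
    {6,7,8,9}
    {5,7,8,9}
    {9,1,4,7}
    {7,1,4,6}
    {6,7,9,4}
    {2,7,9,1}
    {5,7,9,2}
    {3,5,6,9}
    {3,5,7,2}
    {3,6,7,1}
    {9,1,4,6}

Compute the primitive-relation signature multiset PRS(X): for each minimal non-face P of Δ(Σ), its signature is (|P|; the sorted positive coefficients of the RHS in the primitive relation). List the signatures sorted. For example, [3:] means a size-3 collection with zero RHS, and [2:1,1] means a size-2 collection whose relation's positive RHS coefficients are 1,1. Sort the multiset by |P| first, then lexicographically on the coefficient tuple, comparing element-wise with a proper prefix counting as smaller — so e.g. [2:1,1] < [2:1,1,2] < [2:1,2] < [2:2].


Σ has 12 primitive collections:

  P={1,5}:  v_{1} + v_{5} = 0  ⇒ sig = [2:]
  P={2,6}:  v_{2} + v_{6} = 0  ⇒ sig = [2:]
  P={3,4}:  v_{3} + v_{4} = v_{1} + v_{6}  ⇒ sig = [2:1,1]
  P={3,8}:  v_{3} + v_{8} = v_{5} + v_{6}  ⇒ sig = [2:1,1]
  P={1,8}:  v_{1} + v_{8} = v_{6} + v_{7} + v_{9}  ⇒ sig = [2:1,1,1]
  P={2,4}:  v_{2} + v_{4} = v_{1} + v_{7} + v_{9}  ⇒ sig = [2:1,1,1]
  P={2,8}:  v_{2} + v_{8} = v_{5} + v_{7} + v_{9}  ⇒ sig = [2:1,1,1]
  P={4,5}:  v_{4} + v_{5} = v_{6} + v_{7} + v_{9}  ⇒ sig = [2:1,1,1]
  P={4,8}:  v_{4} + v_{8} = 2·v_{6} + 2·v_{7} + 2·v_{9}  ⇒ sig = [2:2,2,2]
  P={3,7,9}:  v_{3} + v_{7} + v_{9} = 0  ⇒ sig = [3:]
  P={1,6,7,9}:  v_{1} + v_{6} + v_{7} + v_{9} = v_{4}  ⇒ sig = [4:1]
  P={5,6,7,9}:  v_{5} + v_{6} + v_{7} + v_{9} = v_{8}  ⇒ sig = [4:1]

so the primitive-relation signature multiset is
{ [2:] ×2,  [2:1,1] ×2,  [2:1,1,1] ×4,  [2:2,2,2],  [3:],  [4:1] ×2 }


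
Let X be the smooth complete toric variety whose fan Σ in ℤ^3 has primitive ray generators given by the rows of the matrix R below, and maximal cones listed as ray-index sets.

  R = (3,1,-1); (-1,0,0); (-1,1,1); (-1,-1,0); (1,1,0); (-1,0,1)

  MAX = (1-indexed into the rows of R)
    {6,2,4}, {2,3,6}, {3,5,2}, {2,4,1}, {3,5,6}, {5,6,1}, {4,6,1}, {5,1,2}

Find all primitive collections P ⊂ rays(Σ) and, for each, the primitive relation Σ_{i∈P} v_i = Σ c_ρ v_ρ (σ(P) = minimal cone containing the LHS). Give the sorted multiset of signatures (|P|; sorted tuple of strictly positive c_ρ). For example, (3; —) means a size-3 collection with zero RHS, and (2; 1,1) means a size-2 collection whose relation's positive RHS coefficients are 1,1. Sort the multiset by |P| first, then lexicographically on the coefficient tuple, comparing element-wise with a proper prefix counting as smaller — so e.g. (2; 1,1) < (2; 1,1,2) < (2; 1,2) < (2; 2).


5 minimal non-faces of Δ(Σ) (on 6 rays):

  P={4,5}:  v_{4} + v_{5} = 0  ⇒ sig = (2; —)
  P={3,4}:  v_{3} + v_{4} = v_{2} + v_{6}  ⇒ sig = (2; 1,1)
  P={1,3}:  v_{1} + v_{3} = 2·v_{5}  ⇒ sig = (2; 2)
  P={1,2,6}:  v_{1} + v_{2} + v_{6} = v_{5}  ⇒ sig = (3; 1)
  P={2,5,6}:  v_{2} + v_{5} + v_{6} = v_{3}  ⇒ sig = (3; 1)

Sorted signature multiset PRS(X):
    |P|=2: 3 collections, coeffs (), (1,1), (2)
    |P|=3: 2 collections, coeffs (1), (1)


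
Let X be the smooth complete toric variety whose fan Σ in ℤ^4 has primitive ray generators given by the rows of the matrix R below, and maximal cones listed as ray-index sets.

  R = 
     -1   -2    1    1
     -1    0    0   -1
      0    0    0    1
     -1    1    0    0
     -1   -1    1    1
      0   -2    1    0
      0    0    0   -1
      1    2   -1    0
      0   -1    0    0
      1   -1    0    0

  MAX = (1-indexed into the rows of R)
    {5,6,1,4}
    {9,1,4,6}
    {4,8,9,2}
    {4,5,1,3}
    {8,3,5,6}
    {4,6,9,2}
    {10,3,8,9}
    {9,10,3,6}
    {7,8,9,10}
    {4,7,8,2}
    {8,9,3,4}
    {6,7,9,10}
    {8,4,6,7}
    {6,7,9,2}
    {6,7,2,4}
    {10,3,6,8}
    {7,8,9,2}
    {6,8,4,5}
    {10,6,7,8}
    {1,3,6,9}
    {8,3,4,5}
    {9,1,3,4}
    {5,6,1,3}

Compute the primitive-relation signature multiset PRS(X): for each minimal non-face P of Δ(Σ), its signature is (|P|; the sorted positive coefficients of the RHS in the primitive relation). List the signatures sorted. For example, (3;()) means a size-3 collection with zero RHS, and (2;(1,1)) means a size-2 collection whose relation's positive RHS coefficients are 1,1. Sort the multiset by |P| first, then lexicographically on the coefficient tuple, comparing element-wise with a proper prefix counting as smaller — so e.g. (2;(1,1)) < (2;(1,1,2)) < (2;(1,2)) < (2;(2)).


The 16 primitive collections of Σ (r=10, n=4):

  {3,7}:  v_{3} + v_{7} = 0  ⇒ sig = (2;())
  {4,10}:  v_{4} + v_{10} = 0  ⇒ sig = (2;())
  {1,8}:  v_{1} + v_{8} = v_{3}  ⇒ sig = (2;(1))
  {5,9}:  v_{5} + v_{9} = v_{1}  ⇒ sig = (2;(1))
  {2,3}:  v_{2} + v_{3} = v_{4} + v_{9}  ⇒ sig = (2;(1,1))
  {2,10}:  v_{2} + v_{10} = v_{7} + v_{9}  ⇒ sig = (2;(1,1))
  {5,7}:  v_{5} + v_{7} = v_{4} + v_{6}  ⇒ sig = (2;(1,1))
  {5,10}:  v_{5} + v_{10} = v_{3} + v_{6}  ⇒ sig = (2;(1,1))
  {1,7}:  v_{1} + v_{7} = v_{4} + v_{6} + v_{9}  ⇒ sig = (2;(1,1,1))
  {1,10}:  v_{1} + v_{10} = v_{3} + v_{6} + v_{9}  ⇒ sig = (2;(1,1,1))
  {2,5}:  v_{2} + v_{5} = 2·v_{4} + v_{6} + v_{9}  ⇒ sig = (2;(1,1,2))
  {1,2}:  v_{1} + v_{2} = 2·v_{4} + v_{6} + 2·v_{9}  ⇒ sig = (2;(1,2,2))
  {2,6,8}:  v_{2} + v_{6} + v_{8} = v_{7}  ⇒ sig = (3;(1))
  {3,4,6}:  v_{3} + v_{4} + v_{6} = v_{5}  ⇒ sig = (3;(1))
  {4,7,9}:  v_{4} + v_{7} + v_{9} = v_{2}  ⇒ sig = (3;(1))
  {6,8,9}:  v_{6} + v_{8} + v_{9} = v_{10}  ⇒ sig = (3;(1))

Signatures (|P|; sorted positive RHS coefficients), sorted:
    |P|=2: 12 collections, coeffs (), (), (1), (1), (1,1), (1,1), (1,1), (1,1), (1,1,1), (1,1,1), (1,1,2), (1,2,2)
    |P|=3: 4 collections, coeffs (1), (1), (1), (1)


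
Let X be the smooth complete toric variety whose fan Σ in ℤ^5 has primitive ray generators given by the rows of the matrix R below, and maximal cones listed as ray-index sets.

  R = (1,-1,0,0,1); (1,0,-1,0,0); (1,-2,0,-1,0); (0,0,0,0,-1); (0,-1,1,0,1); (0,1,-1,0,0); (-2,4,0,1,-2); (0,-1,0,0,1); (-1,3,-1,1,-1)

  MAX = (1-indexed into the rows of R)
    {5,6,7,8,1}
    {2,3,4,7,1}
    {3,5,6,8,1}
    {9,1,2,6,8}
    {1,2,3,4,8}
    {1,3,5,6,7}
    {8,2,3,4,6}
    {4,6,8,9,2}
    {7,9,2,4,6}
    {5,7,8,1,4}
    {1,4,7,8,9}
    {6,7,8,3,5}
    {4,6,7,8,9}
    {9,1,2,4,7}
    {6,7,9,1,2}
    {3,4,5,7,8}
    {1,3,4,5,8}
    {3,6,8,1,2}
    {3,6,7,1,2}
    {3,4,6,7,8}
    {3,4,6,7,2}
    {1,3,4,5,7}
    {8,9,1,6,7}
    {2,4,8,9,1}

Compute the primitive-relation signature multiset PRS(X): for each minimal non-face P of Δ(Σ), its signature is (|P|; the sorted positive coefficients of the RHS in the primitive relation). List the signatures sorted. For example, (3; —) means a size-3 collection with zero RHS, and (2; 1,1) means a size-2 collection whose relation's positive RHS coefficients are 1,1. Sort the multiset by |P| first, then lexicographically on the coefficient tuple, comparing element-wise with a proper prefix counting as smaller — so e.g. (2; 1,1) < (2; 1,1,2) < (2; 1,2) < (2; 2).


|primitive collections| = 7. Relations:

  P = {2,5}:  v_{2} + v_{5} = v_{1} ; sig = (2; 1)
  P = {3,9}:  v_{3} + v_{9} = v_{4} + v_{6} ; sig = (2; 1,1)
  P = {5,9}:  v_{5} + v_{9} = v_{1} + v_{7} + v_{8} ; sig = (2; 1,1,1)
  P = {4,5,6}:  v_{4} + v_{5} + v_{6} = 0 ; sig = (3; —)
  P = {1,4,6}:  v_{1} + v_{4} + v_{6} = v_{2} ; sig = (3; 1)
  P = {2,7,8}:  v_{2} + v_{7} + v_{8} = v_{9} ; sig = (3; 1)
  P = {1,3,7,8}:  v_{1} + v_{3} + v_{7} + v_{8} = 0 ; sig = (4; —)

Sorted signature multiset PRS(X):
{ (2; 1),  (2; 1,1),  (2; 1,1,1),  (3; —),  (3; 1) ×2,  (4; —) }


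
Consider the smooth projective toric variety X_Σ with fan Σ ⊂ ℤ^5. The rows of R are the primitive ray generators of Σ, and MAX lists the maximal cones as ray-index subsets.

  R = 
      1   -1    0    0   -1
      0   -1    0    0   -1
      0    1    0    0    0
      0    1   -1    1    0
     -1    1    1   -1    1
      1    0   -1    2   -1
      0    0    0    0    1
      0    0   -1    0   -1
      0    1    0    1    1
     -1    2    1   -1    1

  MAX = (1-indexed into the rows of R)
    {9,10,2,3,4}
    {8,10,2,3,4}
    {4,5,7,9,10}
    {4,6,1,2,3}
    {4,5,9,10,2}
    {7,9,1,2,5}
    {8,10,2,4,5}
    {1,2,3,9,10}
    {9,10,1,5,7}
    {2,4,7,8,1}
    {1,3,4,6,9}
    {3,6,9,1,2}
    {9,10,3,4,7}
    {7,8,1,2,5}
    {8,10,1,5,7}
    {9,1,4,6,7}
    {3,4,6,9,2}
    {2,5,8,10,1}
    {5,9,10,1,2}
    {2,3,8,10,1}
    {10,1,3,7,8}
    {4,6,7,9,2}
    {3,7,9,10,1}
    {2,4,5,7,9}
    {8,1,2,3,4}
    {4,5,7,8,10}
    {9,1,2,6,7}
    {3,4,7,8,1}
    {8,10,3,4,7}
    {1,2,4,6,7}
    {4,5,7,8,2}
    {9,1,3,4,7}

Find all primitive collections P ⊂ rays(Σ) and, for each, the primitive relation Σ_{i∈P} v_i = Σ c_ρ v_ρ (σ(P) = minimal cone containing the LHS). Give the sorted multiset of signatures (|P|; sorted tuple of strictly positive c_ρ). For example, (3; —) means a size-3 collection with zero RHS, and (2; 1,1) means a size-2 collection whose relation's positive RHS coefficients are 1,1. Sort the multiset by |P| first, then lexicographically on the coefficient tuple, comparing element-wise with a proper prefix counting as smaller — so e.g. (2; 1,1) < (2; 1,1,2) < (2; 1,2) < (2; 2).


Minimal non-faces — 11 found among 10 rays, 32 max cones:

  • {3,5}:  v_{3} + v_{5} = v_{10} — sig = (2; 1)
  • {8,9}:  v_{8} + v_{9} = v_{4} — sig = (2; 1)
  • {5,6}:  v_{5} + v_{6} = v_{2} + v_{3} + v_{9} — sig = (2; 1,1,1)
  • {6,8}:  v_{6} + v_{8} = v_{1} + v_{2} + 2·v_{4} — sig = (2; 1,1,2)
  • {6,10}:  v_{6} + v_{10} = v_{2} + 2·v_{3} + v_{9} — sig = (2; 1,1,2)
  • {2,3,7}:  v_{2} + v_{3} + v_{7} = 0 — sig = (3; —)
  • {1,4,5}:  v_{1} + v_{4} + v_{5} = v_{3} — sig = (3; 1)
  • {2,7,10}:  v_{2} + v_{7} + v_{10} = v_{5} — sig = (3; 1)
  • {3,6,7}:  v_{3} + v_{6} + v_{7} = v_{1} + v_{4} + v_{9} — sig = (3; 1,1,1)
  • {1,4,10}:  v_{1} + v_{4} + v_{10} = 2·v_{3} — sig = (3; 2)
  • {1,2,4,9}:  v_{1} + v_{2} + v_{4} + v_{9} = v_{6} — sig = (4; 1)

Hence PRS(X_Σ) =
    |P|=2: 5 collections, coeffs (1), (1), (1,1,1), (1,1,2), (1,1,2)
    |P|=3: 5 collections, coeffs (), (1), (1), (1,1,1), (2)
    |P|=4: 1 collection, coeffs (1)


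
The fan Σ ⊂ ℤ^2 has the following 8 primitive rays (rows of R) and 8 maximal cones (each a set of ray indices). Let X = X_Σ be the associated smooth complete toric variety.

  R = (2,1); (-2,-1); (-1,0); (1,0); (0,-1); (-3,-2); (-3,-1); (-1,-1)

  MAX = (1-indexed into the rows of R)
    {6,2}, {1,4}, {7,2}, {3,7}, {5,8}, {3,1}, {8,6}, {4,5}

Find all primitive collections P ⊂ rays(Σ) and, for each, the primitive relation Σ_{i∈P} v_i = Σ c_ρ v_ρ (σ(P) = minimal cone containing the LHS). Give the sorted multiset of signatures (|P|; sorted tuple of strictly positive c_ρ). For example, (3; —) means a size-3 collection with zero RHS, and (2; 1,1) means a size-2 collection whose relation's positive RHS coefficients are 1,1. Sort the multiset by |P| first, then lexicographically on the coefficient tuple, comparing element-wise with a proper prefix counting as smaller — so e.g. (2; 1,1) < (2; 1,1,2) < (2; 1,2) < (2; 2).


20 collections generate NE(X_Σ); each relation:

  P={1,2}:  v_{1} + v_{2} = 0 ; sig = (2; —)
  P={3,4}:  v_{3} + v_{4} = 0 ; sig = (2; —)
  P={1,6}:  v_{1} + v_{6} = v_{8} ; sig = (2; 1)
  P={1,7}:  v_{1} + v_{7} = v_{3} ; sig = (2; 1)
  P={1,8}:  v_{1} + v_{8} = v_{4} ; sig = (2; 1)
  P={2,3}:  v_{2} + v_{3} = v_{7} ; sig = (2; 1)
  P={2,4}:  v_{2} + v_{4} = v_{8} ; sig = (2; 1)
  P={2,8}:  v_{2} + v_{8} = v_{6} ; sig = (2; 1)
  P={3,5}:  v_{3} + v_{5} = v_{8} ; sig = (2; 1)
  P={3,8}:  v_{3} + v_{8} = v_{2} ; sig = (2; 1)
  P={4,7}:  v_{4} + v_{7} = v_{2} ; sig = (2; 1)
  P={4,8}:  v_{4} + v_{8} = v_{5} ; sig = (2; 1)
  P={5,7}:  v_{5} + v_{7} = v_{6} ; sig = (2; 1)
  P={1,5}:  v_{1} + v_{5} = 2·v_{4} ; sig = (2; 2)
  P={2,5}:  v_{2} + v_{5} = 2·v_{8} ; sig = (2; 2)
  P={3,6}:  v_{3} + v_{6} = 2·v_{2} ; sig = (2; 2)
  P={4,6}:  v_{4} + v_{6} = 2·v_{8} ; sig = (2; 2)
  P={7,8}:  v_{7} + v_{8} = 2·v_{2} ; sig = (2; 2)
  P={5,6}:  v_{5} + v_{6} = 3·v_{8} ; sig = (2; 3)
  P={6,7}:  v_{6} + v_{7} = 3·v_{2} ; sig = (2; 3)

so the primitive-relation signature multiset is
    |P|=2: 20 collections, coeffs (), (), (1), (1), (1), (1), (1), (1), (1), (1), (1), (1), (1), (2), (2), (2), (2), (2), (3), (3)


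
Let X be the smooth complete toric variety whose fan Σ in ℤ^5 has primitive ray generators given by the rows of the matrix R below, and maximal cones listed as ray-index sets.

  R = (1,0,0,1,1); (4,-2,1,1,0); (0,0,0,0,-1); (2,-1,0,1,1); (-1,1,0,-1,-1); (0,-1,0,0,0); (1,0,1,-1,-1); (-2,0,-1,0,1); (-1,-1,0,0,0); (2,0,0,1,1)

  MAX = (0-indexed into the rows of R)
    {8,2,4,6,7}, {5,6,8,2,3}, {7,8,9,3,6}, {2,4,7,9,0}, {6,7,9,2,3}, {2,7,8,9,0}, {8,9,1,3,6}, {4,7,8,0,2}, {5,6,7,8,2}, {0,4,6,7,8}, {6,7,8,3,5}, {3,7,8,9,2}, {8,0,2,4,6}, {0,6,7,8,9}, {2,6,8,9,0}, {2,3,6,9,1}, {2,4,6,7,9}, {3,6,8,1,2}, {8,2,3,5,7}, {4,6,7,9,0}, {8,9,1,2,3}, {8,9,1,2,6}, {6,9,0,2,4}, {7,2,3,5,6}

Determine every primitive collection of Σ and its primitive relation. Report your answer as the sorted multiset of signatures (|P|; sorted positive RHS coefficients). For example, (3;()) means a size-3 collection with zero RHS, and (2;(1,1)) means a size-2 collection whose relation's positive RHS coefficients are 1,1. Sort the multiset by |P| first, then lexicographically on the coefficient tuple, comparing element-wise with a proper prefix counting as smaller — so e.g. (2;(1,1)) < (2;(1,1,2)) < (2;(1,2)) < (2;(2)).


The 14 primitive collections of Σ (r=10, n=5):

  • {5,9}:  v_{5} + v_{9} = v_{3} — sig = (2;(1))
  • {0,5}:  v_{0} + v_{5} = v_{8} + v_{9} — sig = (2;(1,1))
  • {1,7}:  v_{1} + v_{7} = v_{3} + v_{5} — sig = (2;(1,1))
  • {1,4}:  v_{1} + v_{4} = v_{2} + v_{3} + v_{6} — sig = (2;(1,1,1))
  • {4,5}:  v_{4} + v_{5} = v_{2} + v_{6} + v_{7} — sig = (2;(1,1,1))
  • {3,4}:  v_{3} + v_{4} = v_{2} + v_{6} + v_{7} + v_{9} — sig = (2;(1,1,1,1))
  • {1,5}:  v_{1} + v_{5} = v_{2} + 2·v_{3} + v_{6} + v_{8} — sig = (2;(1,1,1,2))
  • {0,1}:  v_{0} + v_{1} = v_{2} + v_{6} + 2·v_{8} + 3·v_{9} — sig = (2;(1,1,2,3))
  • {0,3}:  v_{0} + v_{3} = v_{8} + 2·v_{9} — sig = (2;(1,2))
  • {4,8,9}:  v_{4} + v_{8} + v_{9} = 0 — sig = (3;())
  • {0,2,6,7}:  v_{0} + v_{2} + v_{6} + v_{7} = 0 — sig = (4;())
  • {2,3,6,8,9}:  v_{2} + v_{3} + v_{6} + v_{8} + v_{9} = v_{1} — sig = (5;(1))
  • {2,6,7,8,9}:  v_{2} + v_{6} + v_{7} + v_{8} + v_{9} = v_{5} — sig = (5;(1))
  • {2,3,6,7,8}:  v_{2} + v_{3} + v_{6} + v_{7} + v_{8} = 2·v_{5} — sig = (5;(2))

so the primitive-relation signature multiset is
    |P|=2: 9 collections, coeffs (1), (1,1), (1,1), (1,1,1), (1,1,1), (1,1,1,1), (1,1,1,2), (1,1,2,3), (1,2)
    |P|=3: 1 collection, coeffs ()
    |P|=4: 1 collection, coeffs ()
    |P|=5: 3 collections, coeffs (1), (1), (2)
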